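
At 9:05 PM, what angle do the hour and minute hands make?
Hour hand position: 9 x 30 + 5 x 0.5 = 272.5 degrees
Minute hand position: 5 x 6 = 30 degrees
Difference: |272.5 - 30| = 242.5 degrees
Since 242.5 > 180, the smaller angle is 360 - 242.5 = 117.5 degrees

Final answer: 117.5 degrees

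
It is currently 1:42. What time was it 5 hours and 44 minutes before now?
Starting time: 1:42 = 102 total minutes past 12:00
Subtracting: 5 hours and 44 minutes = 344 minutes
102 - 344 = -242 (negative, add 12 hours = 720) = 478 minutes
= 7 hours and 58 minutes past 12:00 = 7:58

Final answer: 7:58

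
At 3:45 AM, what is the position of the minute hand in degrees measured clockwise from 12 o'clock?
The minute hand moves 6 degrees per minute.
At 3:45: 45 x 6 = 270 degrees

Final answer: 270 degrees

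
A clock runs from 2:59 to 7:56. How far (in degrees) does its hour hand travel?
The hour hand moves 0.5 degrees per minute.
Time elapsed: 7:56 - 2:59 = 297 minutes
Angular displacement: 297 x 0.5 = 148.5 degrees

Final answer: 148.5 degrees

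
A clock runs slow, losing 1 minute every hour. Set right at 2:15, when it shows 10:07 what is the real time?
For every 60 true minutes, the faulty clock advances 59 minutes, so 1 faulty-clock minute corresponds to 60/59 true minutes.
From 2:15 to 10:07 on the faulty dial is 472 minutes.
True elapsed: 472 x 60/59 = 480 minutes = 8 hours.
True time: 2:15 + 8 hours = 10:15.

Final answer: 10:15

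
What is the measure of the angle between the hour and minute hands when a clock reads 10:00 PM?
Hour hand position: 10 x 30 + 0 x 0.5 = 300 degrees
Minute hand position: 0 x 6 = 0 degrees
Difference: |300 - 0| = 300 degrees
Since 300 > 180, the smaller angle is 360 - 300 = 60 degrees

Final answer: 60 degrees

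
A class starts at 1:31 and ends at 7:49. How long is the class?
From 1:31 to 7:49:
(7 x 60 + 49) - (1 x 60 + 31) = 469 - 91 = 378 minutes
= 6 hours and 18 minutes

Final answer: 6 hours and 18 minutes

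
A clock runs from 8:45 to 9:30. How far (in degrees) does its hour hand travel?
The hour hand moves 0.5 degrees per minute.
Time elapsed: 9:30 - 8:45 = 45 minutes
Angular displacement: 45 x 0.5 = 22.5 degrees

Final answer: 22.5 degrees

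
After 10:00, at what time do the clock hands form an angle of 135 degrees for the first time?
At t minutes past 10:00, the hour hand is at 30 x 10 + 0.5t degrees and the minute hand is at 6t degrees.
The smaller angle between them is 135 degrees when |30H - 5.5t| = 135 or |30H - 5.5t| = 225.
With H = 10, solve 30 x 10 - 5.5t = +/- target for each target:
  t = (30 x 10 - 135) / 5.5 = 30
  t = (30 x 10 + 135) / 5.5 = 79.09 (outside (0, 60))
  t = (30 x 10 - 225) / 5.5 = 13.64
  t = (30 x 10 + 225) / 5.5 = 95.45 (outside (0, 60))
Valid solutions in (0, 60): {13.64, 30} minutes.
The first occurrence is t = 13.64 minutes.
The hands form a 135-degree angle at 13.64 minutes past 10:00.

Final answer: 13.64 minutes past 10:00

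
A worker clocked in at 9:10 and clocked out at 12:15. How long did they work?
From 9:10 to 12:15:
(12 x 60 + 15) - (9 x 60 + 10) = 735 - 550 = 185 minutes
= 3 hours and 5 minutes

Final answer: 3 hours and 5 minutes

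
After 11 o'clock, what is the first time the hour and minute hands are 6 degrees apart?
At t minutes past 11:00, the hour hand is at 30 x 11 + 0.5t degrees and the minute hand is at 6t degrees.
The smaller angle between them is 6 degrees when |30H - 5.5t| = 6 or |30H - 5.5t| = 354.
With H = 11, solve 30 x 11 - 5.5t = +/- target for each target:
  t = (30 x 11 - 6) / 5.5 = 58.91
  t = (30 x 11 + 6) / 5.5 = 61.09 (outside (0, 60))
  t = (30 x 11 - 354) / 5.5 = -4.36 (outside (0, 60))
  t = (30 x 11 + 354) / 5.5 = 124.36 (outside (0, 60))
Valid solutions in (0, 60): {58.91} minutes.
The first occurrence is t = 58.91 minutes.
The hands form a 6-degree angle at 58.91 minutes past 11:00.

Final answer: 58.91 minutes past 11:00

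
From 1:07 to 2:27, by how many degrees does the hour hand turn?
The hour hand moves 0.5 degrees per minute.
Time elapsed: 2:27 - 1:07 = 80 minutes
Angular displacement: 80 x 0.5 = 40 degrees

Final answer: 40 degrees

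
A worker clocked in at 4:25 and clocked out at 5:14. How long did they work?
From 4:25 to 5:14:
(5 x 60 + 14) - (4 x 60 + 25) = 314 - 265 = 49 minutes
= 49 minutes

Final answer: 49 minutes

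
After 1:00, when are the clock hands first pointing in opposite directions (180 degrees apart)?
For hands to be 180 degrees apart: |30H - 5.5t| = 180
With H = 1: t = (30 x 1 + 180)/5.5 = 38.18 or t = (30 x 1 - 180)/5.5 = -27.27
First valid solution (0 < t < 60): t = 38.18 minutes
The hands are opposite at 38.18 minutes past 1:00.

Final answer: 38.18 minutes past 1:00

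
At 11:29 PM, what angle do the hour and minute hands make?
Hour hand position: 11 x 30 + 29 x 0.5 = 344.5 degrees
Minute hand position: 29 x 6 = 174 degrees
Difference: |344.5 - 174| = 170.5 degrees
The angle between the hands is 170.5 degrees

Final answer: 170.5 degrees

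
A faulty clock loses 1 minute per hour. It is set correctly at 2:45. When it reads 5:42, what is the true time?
For every 60 true minutes, the faulty clock advances 59 minutes, so 1 faulty-clock minute corresponds to 60/59 true minutes.
From 2:45 to 5:42 on the faulty dial is 177 minutes.
True elapsed: 177 x 60/59 = 180 minutes = 3 hours.
True time: 2:45 + 3 hours = 5:45.

Final answer: 5:45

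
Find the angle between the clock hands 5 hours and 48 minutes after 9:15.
First find the time 5 hours and 48 minutes after 9:15.
Total minutes: 9 x 60 + 15 + 5 x 60 + 48 = 903.
903 mod 720 = 183 minutes = 3:03.
Now compute the angle at 3:03:
Hour hand: 3 x 30 + 3 x 0.5 = 91.5 degrees
Minute hand: 3 x 6 = 18 degrees
Difference: |91.5 - 18| = 73.5 degrees
The angle is 73.5 degrees

Final answer: 73.5 degrees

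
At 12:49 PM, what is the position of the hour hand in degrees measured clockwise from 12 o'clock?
The hour hand moves 30 degrees per hour and 0.5 degrees per minute.
At 12:49: (0) x 30 + 49 x 0.5 = 0 + 24.5 = 24.5 degrees

Final answer: 24.5 degrees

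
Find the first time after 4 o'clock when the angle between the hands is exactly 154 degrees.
At t minutes past 4:00, the hour hand is at 30 x 4 + 0.5t degrees and the minute hand is at 6t degrees.
The smaller angle between them is 154 degrees when |30H - 5.5t| = 154 or |30H - 5.5t| = 206.
With H = 4, solve 30 x 4 - 5.5t = +/- target for each target:
  t = (30 x 4 - 154) / 5.5 = -6.18 (outside (0, 60))
  t = (30 x 4 + 154) / 5.5 = 49.82
  t = (30 x 4 - 206) / 5.5 = -15.64 (outside (0, 60))
  t = (30 x 4 + 206) / 5.5 = 59.27
Valid solutions in (0, 60): {49.82, 59.27} minutes.
The first occurrence is t = 49.82 minutes.
The hands form a 154-degree angle at 49.82 minutes past 4:00.

Final answer: 49.82 minutes past 4:00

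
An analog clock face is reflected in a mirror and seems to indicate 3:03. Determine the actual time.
Reflection across the vertical (12-6) axis maps a hand at angle A degrees to (360 - A) degrees, which sends a reading of T minutes past 12:00 to (720 - T) minutes past 12:00.
Mirror reads 3:03 = 183 minutes past 12:00.
Actual time: (720 - 183) mod 720 = 537 minutes = 8:57.

Final answer: 8:57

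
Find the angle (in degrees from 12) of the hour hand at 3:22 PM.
The hour hand moves 30 degrees per hour and 0.5 degrees per minute.
At 3:22: (3) x 30 + 22 x 0.5 = 90 + 11 = 101 degrees

Final answer: 101 degrees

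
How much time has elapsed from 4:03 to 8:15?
From 4:03 to 8:15:
(8 x 60 + 15) - (4 x 60 + 3) = 495 - 243 = 252 minutes
= 4 hours and 12 minutes

Final answer: 4 hours and 12 minutes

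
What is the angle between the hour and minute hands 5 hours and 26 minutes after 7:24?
First find the time 5 hours and 26 minutes after 7:24.
Total minutes: 7 x 60 + 24 + 5 x 60 + 26 = 770.
770 mod 720 = 50 minutes = 12:50.
Now compute the angle at 12:50:
Hour hand: 0 x 30 + 50 x 0.5 = 25 degrees
Minute hand: 50 x 6 = 300 degrees
Difference: |25 - 300| = 275 degrees
Smaller angle: 360 - 275 = 85 degrees

Final answer: 85 degrees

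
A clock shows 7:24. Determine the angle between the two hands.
Hour hand position: 7 x 30 + 24 x 0.5 = 222 degrees
Minute hand position: 24 x 6 = 144 degrees
Difference: |222 - 144| = 78 degrees
The angle between the hands is 78 degrees

Final answer: 78 degrees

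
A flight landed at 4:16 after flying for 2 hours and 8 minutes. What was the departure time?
Starting time: 4:16 = 256 total minutes past 12:00
Subtracting: 2 hours and 8 minutes = 128 minutes
256 - 128 = 128 minutes
= 2 hours and 8 minutes past 12:00 = 2:08

Final answer: 2:08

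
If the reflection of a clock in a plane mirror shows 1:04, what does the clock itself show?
Reflection across the vertical (12-6) axis maps a hand at angle A degrees to (360 - A) degrees, which sends a reading of T minutes past 12:00 to (720 - T) minutes past 12:00.
Mirror reads 1:04 = 64 minutes past 12:00.
Actual time: (720 - 64) mod 720 = 656 minutes = 10:56.

Final answer: 10:56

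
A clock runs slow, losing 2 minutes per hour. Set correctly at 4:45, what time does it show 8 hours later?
For every 60 true minutes, the faulty clock advances 60 - 2 = 58 minutes.
True elapsed: 8 hours = 480 minutes.
Faulty clock advances: 480 x 58/60 = 464 minutes (drift: 16 minutes behind).
Shown time: 4:45 + 464 minutes = 12:29.

Final answer: 12:29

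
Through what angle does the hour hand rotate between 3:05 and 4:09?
The hour hand moves 0.5 degrees per minute.
Time elapsed: 4:09 - 3:05 = 64 minutes
Angular displacement: 64 x 0.5 = 32 degrees

Final answer: 32 degrees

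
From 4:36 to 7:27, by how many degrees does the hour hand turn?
The hour hand moves 0.5 degrees per minute.
Time elapsed: 7:27 - 4:36 = 171 minutes
Angular displacement: 171 x 0.5 = 85.5 degrees

Final answer: 85.5 degrees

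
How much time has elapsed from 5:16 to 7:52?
From 5:16 to 7:52:
(7 x 60 + 52) - (5 x 60 + 16) = 472 - 316 = 156 minutes
= 2 hours and 36 minutes

Final answer: 2 hours and 36 minutes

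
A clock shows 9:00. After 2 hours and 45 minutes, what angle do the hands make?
First find the time 2 hours and 45 minutes after 9:00.
Total minutes: 9 x 60 + 0 + 2 x 60 + 45 = 705.
705 mod 720 = 705 minutes = 11:45.
Now compute the angle at 11:45:
Hour hand: 11 x 30 + 45 x 0.5 = 352.5 degrees
Minute hand: 45 x 6 = 270 degrees
Difference: |352.5 - 270| = 82.5 degrees
The angle is 82.5 degrees

Final answer: 82.5 degrees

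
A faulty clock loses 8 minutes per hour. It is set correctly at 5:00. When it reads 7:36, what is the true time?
For every 60 true minutes, the faulty clock advances 52 minutes, so 1 faulty-clock minute corresponds to 60/52 true minutes.
From 5:00 to 7:36 on the faulty dial is 156 minutes.
True elapsed: 156 x 60/52 = 180 minutes = 3 hours.
True time: 5:00 + 3 hours = 8:00.

Final answer: 8:00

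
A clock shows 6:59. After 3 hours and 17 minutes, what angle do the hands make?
First find the time 3 hours and 17 minutes after 6:59.
Total minutes: 6 x 60 + 59 + 3 x 60 + 17 = 616.
616 mod 720 = 616 minutes = 10:16.
Now compute the angle at 10:16:
Hour hand: 10 x 30 + 16 x 0.5 = 308 degrees
Minute hand: 16 x 6 = 96 degrees
Difference: |308 - 96| = 212 degrees
Smaller angle: 360 - 212 = 148 degrees

Final answer: 148 degrees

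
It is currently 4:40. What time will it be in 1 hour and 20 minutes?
Starting time: 4:40
Adding 20 minutes to 40 minutes: 40 + 20 = 60 minutes = 1 hour
Adding 1 hour: 4 + 1 + 1 (carry) = 6
Final time: 6:00

Final answer: 6:00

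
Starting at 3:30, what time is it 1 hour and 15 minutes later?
Starting time: 3:30
Adding 15 minutes to 30 minutes: 30 + 15 = 45 minutes
Adding 1 hour: 3 + 1 = 4
Final time: 4:45

Final answer: 4:45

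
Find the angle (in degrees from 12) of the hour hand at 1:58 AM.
The hour hand moves 30 degrees per hour and 0.5 degrees per minute.
At 1:58: (1) x 30 + 58 x 0.5 = 30 + 29 = 59 degrees

Final answer: 59 degrees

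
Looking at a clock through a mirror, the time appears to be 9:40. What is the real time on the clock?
Reflection across the vertical (12-6) axis maps a hand at angle A degrees to (360 - A) degrees, which sends a reading of T minutes past 12:00 to (720 - T) minutes past 12:00.
Mirror reads 9:40 = 580 minutes past 12:00.
Actual time: (720 - 580) mod 720 = 140 minutes = 2:20.

Final answer: 2:20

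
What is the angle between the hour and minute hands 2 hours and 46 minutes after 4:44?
First find the time 2 hours and 46 minutes after 4:44.
Total minutes: 4 x 60 + 44 + 2 x 60 + 46 = 450.
450 mod 720 = 450 minutes = 7:30.
Now compute the angle at 7:30:
Hour hand: 7 x 30 + 30 x 0.5 = 225 degrees
Minute hand: 30 x 6 = 180 degrees
Difference: |225 - 180| = 45 degrees
The angle is 45 degrees

Final answer: 45 degrees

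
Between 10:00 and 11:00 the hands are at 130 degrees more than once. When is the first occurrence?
At t minutes past 10:00, the hour hand is at 30 x 10 + 0.5t degrees and the minute hand is at 6t degrees.
The smaller angle between them is 130 degrees when |30H - 5.5t| = 130 or |30H - 5.5t| = 230.
With H = 10, solve 30 x 10 - 5.5t = +/- target for each target:
  t = (30 x 10 - 130) / 5.5 = 30.91
  t = (30 x 10 + 130) / 5.5 = 78.18 (outside (0, 60))
  t = (30 x 10 - 230) / 5.5 = 12.73
  t = (30 x 10 + 230) / 5.5 = 96.36 (outside (0, 60))
Valid solutions in (0, 60): {12.73, 30.91} minutes.
The first occurrence is t = 12.73 minutes.
The hands form a 130-degree angle at 12.73 minutes past 10:00.

Final answer: 12.73 minutes past 10:00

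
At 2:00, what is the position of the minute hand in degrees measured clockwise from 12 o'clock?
The minute hand moves 6 degrees per minute.
At 2:00: 0 x 6 = 0 degrees

Final answer: 0 degrees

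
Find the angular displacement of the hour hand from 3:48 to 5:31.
The hour hand moves 0.5 degrees per minute.
Time elapsed: 5:31 - 3:48 = 103 minutes
Angular displacement: 103 x 0.5 = 51.5 degrees

Final answer: 51.5 degrees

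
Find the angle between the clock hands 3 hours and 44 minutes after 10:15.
First find the time 3 hours and 44 minutes after 10:15.
Total minutes: 10 x 60 + 15 + 3 x 60 + 44 = 839.
839 mod 720 = 119 minutes = 1:59.
Now compute the angle at 1:59:
Hour hand: 1 x 30 + 59 x 0.5 = 59.5 degrees
Minute hand: 59 x 6 = 354 degrees
Difference: |59.5 - 354| = 294.5 degrees
Smaller angle: 360 - 294.5 = 65.5 degrees

Final answer: 65.5 degrees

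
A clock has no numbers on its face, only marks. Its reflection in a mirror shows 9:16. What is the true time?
Reflection across the vertical (12-6) axis maps a hand at angle A degrees to (360 - A) degrees, which sends a reading of T minutes past 12:00 to (720 - T) minutes past 12:00.
Mirror reads 9:16 = 556 minutes past 12:00.
Actual time: (720 - 556) mod 720 = 164 minutes = 2:44.

Final answer: 2:44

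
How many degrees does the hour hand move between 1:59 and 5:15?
The hour hand moves 0.5 degrees per minute.
Time elapsed: 5:15 - 1:59 = 196 minutes
Angular displacement: 196 x 0.5 = 98 degrees

Final answer: 98 degrees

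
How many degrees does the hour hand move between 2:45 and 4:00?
The hour hand moves 0.5 degrees per minute.
Time elapsed: 4:00 - 2:45 = 75 minutes
Angular displacement: 75 x 0.5 = 37.5 degrees

Final answer: 37.5 degrees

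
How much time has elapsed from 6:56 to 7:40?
From 6:56 to 7:40:
(7 x 60 + 40) - (6 x 60 + 56) = 460 - 416 = 44 minutes
= 44 minutes

Final answer: 44 minutes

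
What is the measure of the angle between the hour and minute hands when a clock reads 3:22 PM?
Hour hand position: 3 x 30 + 22 x 0.5 = 101 degrees
Minute hand position: 22 x 6 = 132 degrees
Difference: |101 - 132| = 31 degrees
The angle between the hands is 31 degrees

Final answer: 31 degrees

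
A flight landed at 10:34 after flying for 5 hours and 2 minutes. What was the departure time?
Starting time: 10:34 = 634 total minutes past 12:00
Subtracting: 5 hours and 2 minutes = 302 minutes
634 - 302 = 332 minutes
= 5 hours and 32 minutes past 12:00 = 5:32

Final answer: 5:32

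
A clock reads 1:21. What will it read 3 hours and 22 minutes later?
Starting time: 1:21
Adding 22 minutes to 21 minutes: 21 + 22 = 43 minutes
Adding 3 hours: 1 + 3 = 4
Final time: 4:43

Final answer: 4:43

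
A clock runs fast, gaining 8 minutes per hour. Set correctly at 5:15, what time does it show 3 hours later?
For every 60 true minutes, the faulty clock advances 60 + 8 = 68 minutes.
True elapsed: 3 hours = 180 minutes.
Faulty clock advances: 180 x 68/60 = 204 minutes (drift: 24 minutes ahead).
Shown time: 5:15 + 204 minutes = 8:39.

Final answer: 8:39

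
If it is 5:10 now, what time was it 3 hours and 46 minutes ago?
Starting time: 5:10 = 310 total minutes past 12:00
Subtracting: 3 hours and 46 minutes = 226 minutes
310 - 226 = 84 minutes
= 1 hour and 24 minutes past 12:00 = 1:24

Final answer: 1:24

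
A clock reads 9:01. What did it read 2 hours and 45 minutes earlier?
Starting time: 9:01 = 541 total minutes past 12:00
Subtracting: 2 hours and 45 minutes = 165 minutes
541 - 165 = 376 minutes
= 6 hours and 16 minutes past 12:00 = 6:16

Final answer: 6:16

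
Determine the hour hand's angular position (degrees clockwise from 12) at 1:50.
The hour hand moves 30 degrees per hour and 0.5 degrees per minute.
At 1:50: (1) x 30 + 50 x 0.5 = 30 + 25 = 55 degrees

Final answer: 55 degrees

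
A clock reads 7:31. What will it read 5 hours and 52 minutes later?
Starting time: 7:31
Adding 52 minutes to 31 minutes: 31 + 52 = 83 minutes = 1 hour and 23 minutes
Adding 5 hours: 7 + 5 + 1 (carry) = 13 - 12 = 1
Final time: 1:23

Final answer: 1:23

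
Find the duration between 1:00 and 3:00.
From 1:00 to 3:00:
(3 x 60 + 0) - (1 x 60 + 0) = 180 - 60 = 120 minutes
= 2 hours

Final answer: 2 hours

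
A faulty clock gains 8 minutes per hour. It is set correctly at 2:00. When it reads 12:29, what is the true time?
For every 60 true minutes, the faulty clock advances 68 minutes, so 1 faulty-clock minute corresponds to 60/68 true minutes.
From 2:00 to 12:29 on the faulty dial is 629 minutes.
True elapsed: 629 x 60/68 = 555 minutes = 9 hours and 15 minutes.
True time: 2:00 + 9 hours and 15 minutes = 11:15.

Final answer: 11:15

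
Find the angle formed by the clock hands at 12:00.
Hour hand position: 0 x 30 + 0 x 0.5 = 0 degrees
Minute hand position: 0 x 6 = 0 degrees
Difference: |0 - 0| = 0 degrees
The angle between the hands is 0 degrees

Final answer: 0 degrees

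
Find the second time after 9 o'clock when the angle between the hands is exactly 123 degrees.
At t minutes past 9:00, the hour hand is at 30 x 9 + 0.5t degrees and the minute hand is at 6t degrees.
The smaller angle between them is 123 degrees when |30H - 5.5t| = 123 or |30H - 5.5t| = 237.
With H = 9, solve 30 x 9 - 5.5t = +/- target for each target:
  t = (30 x 9 - 123) / 5.5 = 26.73
  t = (30 x 9 + 123) / 5.5 = 71.45 (outside (0, 60))
  t = (30 x 9 - 237) / 5.5 = 6
  t = (30 x 9 + 237) / 5.5 = 92.18 (outside (0, 60))
Valid solutions in (0, 60): {6, 26.73} minutes.
The second occurrence is t = 26.73 minutes.
The hands form a 123-degree angle at 26.73 minutes past 9:00.

Final answer: 26.73 minutes past 9:00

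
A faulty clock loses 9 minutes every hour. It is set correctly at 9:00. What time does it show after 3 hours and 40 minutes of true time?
For every 60 true minutes, the faulty clock advances 60 - 9 = 51 minutes.
True elapsed: 3 hours and 40 minutes = 220 minutes.
Faulty clock advances: 220 x 51/60 = 187 minutes (drift: 33 minutes behind).
Shown time: 9:00 + 187 minutes = 12:07.

Final answer: 12:07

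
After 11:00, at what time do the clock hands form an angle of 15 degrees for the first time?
At t minutes past 11:00, the hour hand is at 30 x 11 + 0.5t degrees and the minute hand is at 6t degrees.
The smaller angle between them is 15 degrees when |30H - 5.5t| = 15 or |30H - 5.5t| = 345.
With H = 11, solve 30 x 11 - 5.5t = +/- target for each target:
  t = (30 x 11 - 15) / 5.5 = 57.27
  t = (30 x 11 + 15) / 5.5 = 62.73 (outside (0, 60))
  t = (30 x 11 - 345) / 5.5 = -2.73 (outside (0, 60))
  t = (30 x 11 + 345) / 5.5 = 122.73 (outside (0, 60))
Valid solutions in (0, 60): {57.27} minutes.
The first occurrence is t = 57.27 minutes.
The hands form a 15-degree angle at 57.27 minutes past 11:00.

Final answer: 57.27 minutes past 11:00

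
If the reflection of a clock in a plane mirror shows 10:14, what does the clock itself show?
Reflection across the vertical (12-6) axis maps a hand at angle A degrees to (360 - A) degrees, which sends a reading of T minutes past 12:00 to (720 - T) minutes past 12:00.
Mirror reads 10:14 = 614 minutes past 12:00.
Actual time: (720 - 614) mod 720 = 106 minutes = 1:46.

Final answer: 1:46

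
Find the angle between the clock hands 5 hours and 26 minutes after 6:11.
First find the time 5 hours and 26 minutes after 6:11.
Total minutes: 6 x 60 + 11 + 5 x 60 + 26 = 697.
697 mod 720 = 697 minutes = 11:37.
Now compute the angle at 11:37:
Hour hand: 11 x 30 + 37 x 0.5 = 348.5 degrees
Minute hand: 37 x 6 = 222 degrees
Difference: |348.5 - 222| = 126.5 degrees
The angle is 126.5 degrees

Final answer: 126.5 degrees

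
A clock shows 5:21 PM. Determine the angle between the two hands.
Hour hand position: 5 x 30 + 21 x 0.5 = 160.5 degrees
Minute hand position: 21 x 6 = 126 degrees
Difference: |160.5 - 126| = 34.5 degrees
The angle between the hands is 34.5 degrees

Final answer: 34.5 degrees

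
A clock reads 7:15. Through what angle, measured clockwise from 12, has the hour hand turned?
The hour hand moves 30 degrees per hour and 0.5 degrees per minute.
At 7:15: (7) x 30 + 15 x 0.5 = 210 + 7.5 = 217.5 degrees

Final answer: 217.5 degrees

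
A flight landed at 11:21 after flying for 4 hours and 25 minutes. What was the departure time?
Starting time: 11:21 = 681 total minutes past 12:00
Subtracting: 4 hours and 25 minutes = 265 minutes
681 - 265 = 416 minutes
= 6 hours and 56 minutes past 12:00 = 6:56

Final answer: 6:56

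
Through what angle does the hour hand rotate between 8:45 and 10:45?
The hour hand moves 0.5 degrees per minute.
Time elapsed: 10:45 - 8:45 = 120 minutes
Angular displacement: 120 x 0.5 = 60 degrees

Final answer: 60 degrees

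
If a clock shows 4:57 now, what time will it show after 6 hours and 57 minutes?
Starting time: 4:57
Adding 57 minutes to 57 minutes: 57 + 57 = 114 minutes = 1 hour and 54 minutes
Adding 6 hours: 4 + 6 + 1 (carry) = 11
Final time: 11:54

Final answer: 11:54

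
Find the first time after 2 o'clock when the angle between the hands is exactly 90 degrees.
At t minutes past 2:00, the hour hand is at 30 x 2 + 0.5t degrees and the minute hand is at 6t degrees.
The smaller angle between them is 90 degrees when |30H - 5.5t| = 90 or |30H - 5.5t| = 270.
With H = 2, solve 30 x 2 - 5.5t = +/- target for each target:
  t = (30 x 2 - 90) / 5.5 = -5.45 (outside (0, 60))
  t = (30 x 2 + 90) / 5.5 = 27.27
  t = (30 x 2 - 270) / 5.5 = -38.18 (outside (0, 60))
  t = (30 x 2 + 270) / 5.5 = 60 (outside (0, 60))
Valid solutions in (0, 60): {27.27} minutes.
The first occurrence is t = 27.27 minutes.
The hands form a 90-degree angle at 27.27 minutes past 2:00.

Final answer: 27.27 minutes past 2:00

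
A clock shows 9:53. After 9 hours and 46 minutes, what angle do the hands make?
First find the time 9 hours and 46 minutes after 9:53.
Total minutes: 9 x 60 + 53 + 9 x 60 + 46 = 1179.
1179 mod 720 = 459 minutes = 7:39.
Now compute the angle at 7:39:
Hour hand: 7 x 30 + 39 x 0.5 = 229.5 degrees
Minute hand: 39 x 6 = 234 degrees
Difference: |229.5 - 234| = 4.5 degrees
The angle is 4.5 degrees

Final answer: 4.5 degrees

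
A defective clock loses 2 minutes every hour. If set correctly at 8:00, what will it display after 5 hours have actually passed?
For every 60 true minutes, the faulty clock advances 60 - 2 = 58 minutes.
True elapsed: 5 hours = 300 minutes.
Faulty clock advances: 300 x 58/60 = 290 minutes (drift: 10 minutes behind).
Shown time: 8:00 + 290 minutes = 12:50.

Final answer: 12:50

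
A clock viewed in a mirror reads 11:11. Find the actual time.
Reflection across the vertical (12-6) axis maps a hand at angle A degrees to (360 - A) degrees, which sends a reading of T minutes past 12:00 to (720 - T) minutes past 12:00.
Mirror reads 11:11 = 671 minutes past 12:00.
Actual time: (720 - 671) mod 720 = 49 minutes = 12:49.

Final answer: 12:49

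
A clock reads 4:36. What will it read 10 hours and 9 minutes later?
Starting time: 4:36
Adding 9 minutes to 36 minutes: 36 + 9 = 45 minutes
Adding 10 hours: 4 + 10 = 14 - 12 = 2
Final time: 2:45

Final answer: 2:45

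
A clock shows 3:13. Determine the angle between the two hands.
Hour hand position: 3 x 30 + 13 x 0.5 = 96.5 degrees
Minute hand position: 13 x 6 = 78 degrees
Difference: |96.5 - 78| = 18.5 degrees
The angle between the hands is 18.5 degrees

Final answer: 18.5 degrees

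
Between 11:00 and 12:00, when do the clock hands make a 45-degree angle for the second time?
At t minutes past 11:00, the hour hand is at 30 x 11 + 0.5t degrees and the minute hand is at 6t degrees.
The smaller angle between them is 45 degrees when |30H - 5.5t| = 45 or |30H - 5.5t| = 315.
With H = 11, solve 30 x 11 - 5.5t = +/- target for each target:
  t = (30 x 11 - 45) / 5.5 = 51.82
  t = (30 x 11 + 45) / 5.5 = 68.18 (outside (0, 60))
  t = (30 x 11 - 315) / 5.5 = 2.73
  t = (30 x 11 + 315) / 5.5 = 117.27 (outside (0, 60))
Valid solutions in (0, 60): {2.73, 51.82} minutes.
The second occurrence is t = 51.82 minutes.
The hands form a 45-degree angle at 51.82 minutes past 11:00.

Final answer: 51.82 minutes past 11:00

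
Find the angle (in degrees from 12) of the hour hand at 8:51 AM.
The hour hand moves 30 degrees per hour and 0.5 degrees per minute.
At 8:51: (8) x 30 + 51 x 0.5 = 240 + 25.5 = 265.5 degrees

Final answer: 265.5 degrees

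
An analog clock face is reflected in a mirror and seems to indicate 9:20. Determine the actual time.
Reflection across the vertical (12-6) axis maps a hand at angle A degrees to (360 - A) degrees, which sends a reading of T minutes past 12:00 to (720 - T) minutes past 12:00.
Mirror reads 9:20 = 560 minutes past 12:00.
Actual time: (720 - 560) mod 720 = 160 minutes = 2:40.

Final answer: 2:40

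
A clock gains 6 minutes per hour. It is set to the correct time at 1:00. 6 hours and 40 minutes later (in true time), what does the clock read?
For every 60 true minutes, the faulty clock advances 60 + 6 = 66 minutes.
True elapsed: 6 hours and 40 minutes = 400 minutes.
Faulty clock advances: 400 x 66/60 = 440 minutes (drift: 40 minutes ahead).
Shown time: 1:00 + 440 minutes = 8:20.

Final answer: 8:20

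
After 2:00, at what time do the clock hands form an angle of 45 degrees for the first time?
At t minutes past 2:00, the hour hand is at 30 x 2 + 0.5t degrees and the minute hand is at 6t degrees.
The smaller angle between them is 45 degrees when |30H - 5.5t| = 45 or |30H - 5.5t| = 315.
With H = 2, solve 30 x 2 - 5.5t = +/- target for each target:
  t = (30 x 2 - 45) / 5.5 = 2.73
  t = (30 x 2 + 45) / 5.5 = 19.09
  t = (30 x 2 - 315) / 5.5 = -46.36 (outside (0, 60))
  t = (30 x 2 + 315) / 5.5 = 68.18 (outside (0, 60))
Valid solutions in (0, 60): {2.73, 19.09} minutes.
The first occurrence is t = 2.73 minutes.
The hands form a 45-degree angle at 2.73 minutes past 2:00.

Final answer: 2.73 minutes past 2:00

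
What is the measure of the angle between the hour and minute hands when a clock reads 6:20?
Hour hand position: 6 x 30 + 20 x 0.5 = 190 degrees
Minute hand position: 20 x 6 = 120 degrees
Difference: |190 - 120| = 70 degrees
The angle between the hands is 70 degrees

Final answer: 70 degrees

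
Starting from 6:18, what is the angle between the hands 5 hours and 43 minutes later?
First find the time 5 hours and 43 minutes after 6:18.
Total minutes: 6 x 60 + 18 + 5 x 60 + 43 = 721.
721 mod 720 = 1 minutes = 12:01.
Now compute the angle at 12:01:
Hour hand: 0 x 30 + 1 x 0.5 = 0.5 degrees
Minute hand: 1 x 6 = 6 degrees
Difference: |0.5 - 6| = 5.5 degrees
The angle is 5.5 degrees

Final answer: 5.5 degrees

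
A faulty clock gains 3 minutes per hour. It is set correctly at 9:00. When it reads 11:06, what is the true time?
For every 60 true minutes, the faulty clock advances 63 minutes, so 1 faulty-clock minute corresponds to 60/63 true minutes.
From 9:00 to 11:06 on the faulty dial is 126 minutes.
True elapsed: 126 x 60/63 = 120 minutes = 2 hours.
True time: 9:00 + 2 hours = 11:00.

Final answer: 11:00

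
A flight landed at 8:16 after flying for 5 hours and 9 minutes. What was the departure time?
Starting time: 8:16 = 496 total minutes past 12:00
Subtracting: 5 hours and 9 minutes = 309 minutes
496 - 309 = 187 minutes
= 3 hours and 7 minutes past 12:00 = 3:07

Final answer: 3:07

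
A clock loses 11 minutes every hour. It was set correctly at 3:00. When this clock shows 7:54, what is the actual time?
For every 60 true minutes, the faulty clock advances 49 minutes, so 1 faulty-clock minute corresponds to 60/49 true minutes.
From 3:00 to 7:54 on the faulty dial is 294 minutes.
True elapsed: 294 x 60/49 = 360 minutes = 6 hours.
True time: 3:00 + 6 hours = 9:00.

Final answer: 9:00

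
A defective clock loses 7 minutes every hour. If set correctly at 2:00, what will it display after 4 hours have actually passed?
For every 60 true minutes, the faulty clock advances 60 - 7 = 53 minutes.
True elapsed: 4 hours = 240 minutes.
Faulty clock advances: 240 x 53/60 = 212 minutes (drift: 28 minutes behind).
Shown time: 2:00 + 212 minutes = 5:32.

Final answer: 5:32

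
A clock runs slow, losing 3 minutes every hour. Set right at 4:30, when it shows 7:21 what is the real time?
For every 60 true minutes, the faulty clock advances 57 minutes, so 1 faulty-clock minute corresponds to 60/57 true minutes.
From 4:30 to 7:21 on the faulty dial is 171 minutes.
True elapsed: 171 x 60/57 = 180 minutes = 3 hours.
True time: 4:30 + 3 hours = 7:30.

Final answer: 7:30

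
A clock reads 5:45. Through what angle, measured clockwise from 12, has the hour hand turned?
The hour hand moves 30 degrees per hour and 0.5 degrees per minute.
At 5:45: (5) x 30 + 45 x 0.5 = 150 + 22.5 = 172.5 degrees

Final answer: 172.5 degrees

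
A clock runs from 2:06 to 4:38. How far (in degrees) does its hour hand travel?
The hour hand moves 0.5 degrees per minute.
Time elapsed: 4:38 - 2:06 = 152 minutes
Angular displacement: 152 x 0.5 = 76 degrees

Final answer: 76 degrees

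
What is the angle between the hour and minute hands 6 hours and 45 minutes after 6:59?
First find the time 6 hours and 45 minutes after 6:59.
Total minutes: 6 x 60 + 59 + 6 x 60 + 45 = 824.
824 mod 720 = 104 minutes = 1:44.
Now compute the angle at 1:44:
Hour hand: 1 x 30 + 44 x 0.5 = 52 degrees
Minute hand: 44 x 6 = 264 degrees
Difference: |52 - 264| = 212 degrees
Smaller angle: 360 - 212 = 148 degrees

Final answer: 148 degrees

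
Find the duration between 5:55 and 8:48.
From 5:55 to 8:48:
(8 x 60 + 48) - (5 x 60 + 55) = 528 - 355 = 173 minutes
= 2 hours and 53 minutes

Final answer: 2 hours and 53 minutes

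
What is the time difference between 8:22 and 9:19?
From 8:22 to 9:19:
(9 x 60 + 19) - (8 x 60 + 22) = 559 - 502 = 57 minutes
= 57 minutes

Final answer: 57 minutes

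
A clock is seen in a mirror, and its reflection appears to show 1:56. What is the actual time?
Reflection across the vertical (12-6) axis maps a hand at angle A degrees to (360 - A) degrees, which sends a reading of T minutes past 12:00 to (720 - T) minutes past 12:00.
Mirror reads 1:56 = 116 minutes past 12:00.
Actual time: (720 - 116) mod 720 = 604 minutes = 10:04.

Final answer: 10:04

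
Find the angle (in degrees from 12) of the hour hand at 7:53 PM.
The hour hand moves 30 degrees per hour and 0.5 degrees per minute.
At 7:53: (7) x 30 + 53 x 0.5 = 210 + 26.5 = 236.5 degrees

Final answer: 236.5 degrees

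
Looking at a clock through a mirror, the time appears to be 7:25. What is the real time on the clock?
Reflection across the vertical (12-6) axis maps a hand at angle A degrees to (360 - A) degrees, which sends a reading of T minutes past 12:00 to (720 - T) minutes past 12:00.
Mirror reads 7:25 = 445 minutes past 12:00.
Actual time: (720 - 445) mod 720 = 275 minutes = 4:35.

Final answer: 4:35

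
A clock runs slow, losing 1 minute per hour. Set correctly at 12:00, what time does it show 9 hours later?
For every 60 true minutes, the faulty clock advances 60 - 1 = 59 minutes.
True elapsed: 9 hours = 540 minutes.
Faulty clock advances: 540 x 59/60 = 531 minutes (drift: 9 minutes behind).
Shown time: 12:00 + 531 minutes = 8:51.

Final answer: 8:51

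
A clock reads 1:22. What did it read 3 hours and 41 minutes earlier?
Starting time: 1:22 = 82 total minutes past 12:00
Subtracting: 3 hours and 41 minutes = 221 minutes
82 - 221 = -139 (negative, add 12 hours = 720) = 581 minutes
= 9 hours and 41 minutes past 12:00 = 9:41

Final answer: 9:41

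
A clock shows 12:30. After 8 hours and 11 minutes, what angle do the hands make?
First find the time 8 hours and 11 minutes after 12:30.
Total minutes: 12 x 60 + 30 + 8 x 60 + 11 = 1241.
1241 mod 720 = 521 minutes = 8:41.
Now compute the angle at 8:41:
Hour hand: 8 x 30 + 41 x 0.5 = 260.5 degrees
Minute hand: 41 x 6 = 246 degrees
Difference: |260.5 - 246| = 14.5 degrees
The angle is 14.5 degrees

Final answer: 14.5 degrees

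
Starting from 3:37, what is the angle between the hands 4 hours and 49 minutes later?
First find the time 4 hours and 49 minutes after 3:37.
Total minutes: 3 x 60 + 37 + 4 x 60 + 49 = 506.
506 mod 720 = 506 minutes = 8:26.
Now compute the angle at 8:26:
Hour hand: 8 x 30 + 26 x 0.5 = 253 degrees
Minute hand: 26 x 6 = 156 degrees
Difference: |253 - 156| = 97 degrees
The angle is 97 degrees

Final answer: 97 degrees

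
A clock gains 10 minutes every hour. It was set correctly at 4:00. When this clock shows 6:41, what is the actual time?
For every 60 true minutes, the faulty clock advances 70 minutes, so 1 faulty-clock minute corresponds to 60/70 true minutes.
From 4:00 to 6:41 on the faulty dial is 161 minutes.
True elapsed: 161 x 60/70 = 138 minutes = 2 hours and 18 minutes.
True time: 4:00 + 2 hours and 18 minutes = 6:18.

Final answer: 6:18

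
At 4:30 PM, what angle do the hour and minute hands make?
Hour hand position: 4 x 30 + 30 x 0.5 = 135 degrees
Minute hand position: 30 x 6 = 180 degrees
Difference: |135 - 180| = 45 degrees
The angle between the hands is 45 degrees

Final answer: 45 degrees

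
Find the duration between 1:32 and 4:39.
From 1:32 to 4:39:
(4 x 60 + 39) - (1 x 60 + 32) = 279 - 92 = 187 minutes
= 3 hours and 7 minutes

Final answer: 3 hours and 7 minutes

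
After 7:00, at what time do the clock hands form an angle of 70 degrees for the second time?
At t minutes past 7:00, the hour hand is at 30 x 7 + 0.5t degrees and the minute hand is at 6t degrees.
The smaller angle between them is 70 degrees when |30H - 5.5t| = 70 or |30H - 5.5t| = 290.
With H = 7, solve 30 x 7 - 5.5t = +/- target for each target:
  t = (30 x 7 - 70) / 5.5 = 25.45
  t = (30 x 7 + 70) / 5.5 = 50.91
  t = (30 x 7 - 290) / 5.5 = -14.55 (outside (0, 60))
  t = (30 x 7 + 290) / 5.5 = 90.91 (outside (0, 60))
Valid solutions in (0, 60): {25.45, 50.91} minutes.
The second occurrence is t = 50.91 minutes.
The hands form a 70-degree angle at 50.91 minutes past 7:00.

Final answer: 50.91 minutes past 7:00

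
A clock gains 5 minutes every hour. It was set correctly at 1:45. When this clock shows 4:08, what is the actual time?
For every 60 true minutes, the faulty clock advances 65 minutes, so 1 faulty-clock minute corresponds to 60/65 true minutes.
From 1:45 to 4:08 on the faulty dial is 143 minutes.
True elapsed: 143 x 60/65 = 132 minutes = 2 hours and 12 minutes.
True time: 1:45 + 2 hours and 12 minutes = 3:57.

Final answer: 3:57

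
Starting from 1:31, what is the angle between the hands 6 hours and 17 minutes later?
First find the time 6 hours and 17 minutes after 1:31.
Total minutes: 1 x 60 + 31 + 6 x 60 + 17 = 468.
468 mod 720 = 468 minutes = 7:48.
Now compute the angle at 7:48:
Hour hand: 7 x 30 + 48 x 0.5 = 234 degrees
Minute hand: 48 x 6 = 288 degrees
Difference: |234 - 288| = 54 degrees
The angle is 54 degrees

Final answer: 54 degrees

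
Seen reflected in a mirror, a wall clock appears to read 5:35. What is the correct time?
Reflection across the vertical (12-6) axis maps a hand at angle A degrees to (360 - A) degrees, which sends a reading of T minutes past 12:00 to (720 - T) minutes past 12:00.
Mirror reads 5:35 = 335 minutes past 12:00.
Actual time: (720 - 335) mod 720 = 385 minutes = 6:25.

Final answer: 6:25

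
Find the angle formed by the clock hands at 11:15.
Hour hand position: 11 x 30 + 15 x 0.5 = 337.5 degrees
Minute hand position: 15 x 6 = 90 degrees
Difference: |337.5 - 90| = 247.5 degrees
Since 247.5 > 180, the smaller angle is 360 - 247.5 = 112.5 degrees

Final answer: 112.5 degrees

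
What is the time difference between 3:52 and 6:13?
From 3:52 to 6:13:
(6 x 60 + 13) - (3 x 60 + 52) = 373 - 232 = 141 minutes
= 2 hours and 21 minutes

Final answer: 2 hours and 21 minutes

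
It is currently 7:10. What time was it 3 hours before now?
Starting time: 7:10 = 430 total minutes past 12:00
Subtracting: 3 hours = 180 minutes
430 - 180 = 250 minutes
= 4 hours and 10 minutes past 12:00 = 4:10

Final answer: 4:10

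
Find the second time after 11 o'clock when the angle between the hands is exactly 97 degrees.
At t minutes past 11:00, the hour hand is at 30 x 11 + 0.5t degrees and the minute hand is at 6t degrees.
The smaller angle between them is 97 degrees when |30H - 5.5t| = 97 or |30H - 5.5t| = 263.
With H = 11, solve 30 x 11 - 5.5t = +/- target for each target:
  t = (30 x 11 - 97) / 5.5 = 42.36
  t = (30 x 11 + 97) / 5.5 = 77.64 (outside (0, 60))
  t = (30 x 11 - 263) / 5.5 = 12.18
  t = (30 x 11 + 263) / 5.5 = 107.82 (outside (0, 60))
Valid solutions in (0, 60): {12.18, 42.36} minutes.
The second occurrence is t = 42.36 minutes.
The hands form a 97-degree angle at 42.36 minutes past 11:00.

Final answer: 42.36 minutes past 11:00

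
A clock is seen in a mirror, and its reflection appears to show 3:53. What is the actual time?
Reflection across the vertical (12-6) axis maps a hand at angle A degrees to (360 - A) degrees, which sends a reading of T minutes past 12:00 to (720 - T) minutes past 12:00.
Mirror reads 3:53 = 233 minutes past 12:00.
Actual time: (720 - 233) mod 720 = 487 minutes = 8:07.

Final answer: 8:07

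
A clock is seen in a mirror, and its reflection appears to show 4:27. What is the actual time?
Reflection across the vertical (12-6) axis maps a hand at angle A degrees to (360 - A) degrees, which sends a reading of T minutes past 12:00 to (720 - T) minutes past 12:00.
Mirror reads 4:27 = 267 minutes past 12:00.
Actual time: (720 - 267) mod 720 = 453 minutes = 7:33.

Final answer: 7:33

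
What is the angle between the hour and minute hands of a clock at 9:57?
Hour hand position: 9 x 30 + 57 x 0.5 = 298.5 degrees
Minute hand position: 57 x 6 = 342 degrees
Difference: |298.5 - 342| = 43.5 degrees
The angle between the hands is 43.5 degrees

Final answer: 43.5 degrees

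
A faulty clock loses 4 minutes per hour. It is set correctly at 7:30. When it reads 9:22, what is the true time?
For every 60 true minutes, the faulty clock advances 56 minutes, so 1 faulty-clock minute corresponds to 60/56 true minutes.
From 7:30 to 9:22 on the faulty dial is 112 minutes.
True elapsed: 112 x 60/56 = 120 minutes = 2 hours.
True time: 7:30 + 2 hours = 9:30.

Final answer: 9:30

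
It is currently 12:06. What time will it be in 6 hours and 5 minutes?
Starting time: 12:06
Adding 5 minutes to 6 minutes: 6 + 5 = 11 minutes
Adding 6 hours: 12 + 6 = 18 - 12 = 6
Final time: 6:11

Final answer: 6:11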